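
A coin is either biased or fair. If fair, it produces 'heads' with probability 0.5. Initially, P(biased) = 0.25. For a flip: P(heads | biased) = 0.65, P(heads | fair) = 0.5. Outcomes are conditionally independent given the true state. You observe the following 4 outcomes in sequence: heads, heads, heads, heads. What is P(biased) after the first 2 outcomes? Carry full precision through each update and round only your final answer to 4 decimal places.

0.3603

Apply Bayes' rule sequentially, carrying P(biased) forward.
After 'heads': P(biased) = 0.65·0.2500 / (0.65·0.2500 + 0.5·0.7500) ≈ 0.3023
After 'heads': P(biased) = 0.65·0.3023 / (0.65·0.3023 + 0.5·0.6977) ≈ 0.3603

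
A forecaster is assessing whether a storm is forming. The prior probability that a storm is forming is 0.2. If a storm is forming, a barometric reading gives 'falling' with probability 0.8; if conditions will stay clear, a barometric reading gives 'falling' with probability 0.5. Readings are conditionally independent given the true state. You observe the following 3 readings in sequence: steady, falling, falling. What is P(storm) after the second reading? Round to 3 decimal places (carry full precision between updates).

0.138

After 'steady': P(storm) = 0.2·0.2000 / (0.2·0.2000 + 0.5·0.8000) ≈ 0.0909
After 'falling': P(storm) = 0.8·0.0909 / (0.8·0.0909 + 0.5·0.9091) ≈ 0.1379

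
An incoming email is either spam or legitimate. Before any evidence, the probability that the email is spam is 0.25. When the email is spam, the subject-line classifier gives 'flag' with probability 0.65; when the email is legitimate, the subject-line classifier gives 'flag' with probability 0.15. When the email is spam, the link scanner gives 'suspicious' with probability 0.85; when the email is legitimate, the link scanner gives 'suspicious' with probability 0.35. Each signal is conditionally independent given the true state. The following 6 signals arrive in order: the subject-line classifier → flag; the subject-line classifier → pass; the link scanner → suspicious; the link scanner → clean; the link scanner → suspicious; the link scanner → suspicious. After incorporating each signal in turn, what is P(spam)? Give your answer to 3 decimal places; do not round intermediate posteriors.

0.663

After the subject-line classifier='flag': P(spam) = 0.65·0.2500 / (0.65·0.2500 + 0.15·0.7500) ≈ 0.5909
After the subject-line classifier='pass': P(spam) = 0.35·0.5909 / (0.35·0.5909 + 0.85·0.4091) ≈ 0.3730
After the link scanner='suspicious': P(spam) = 0.85·0.3730 / (0.85·0.3730 + 0.35·0.6270) ≈ 0.5909
After the link scanner='clean': P(spam) = 0.15·0.5909 / (0.15·0.5909 + 0.65·0.4091) ≈ 0.2500
After the link scanner='suspicious': P(spam) = 0.85·0.2500 / (0.85·0.2500 + 0.35·0.7500) ≈ 0.4474
After the link scanner='suspicious': P(spam) = 0.85·0.4474 / (0.85·0.4474 + 0.35·0.5526) ≈ 0.6628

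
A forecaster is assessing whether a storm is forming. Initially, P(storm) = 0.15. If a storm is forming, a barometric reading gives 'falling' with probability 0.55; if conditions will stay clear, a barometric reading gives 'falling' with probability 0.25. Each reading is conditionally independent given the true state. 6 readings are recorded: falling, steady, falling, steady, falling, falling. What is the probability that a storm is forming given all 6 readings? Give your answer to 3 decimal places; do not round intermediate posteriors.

0.598

After 'falling': P(storm) = 0.55·0.1500 / (0.55·0.1500 + 0.25·0.8500) ≈ 0.2797
After 'steady': P(storm) = 0.45·0.2797 / (0.45·0.2797 + 0.75·0.7203) ≈ 0.1889
After 'falling': P(storm) = 0.55·0.1889 / (0.55·0.1889 + 0.25·0.8111) ≈ 0.3388
After 'steady': P(storm) = 0.45·0.3388 / (0.45·0.3388 + 0.75·0.6612) ≈ 0.2352
After 'falling': P(storm) = 0.55·0.2352 / (0.55·0.2352 + 0.25·0.7648) ≈ 0.4035
After 'falling': P(storm) = 0.55·0.4035 / (0.55·0.4035 + 0.25·0.5965) ≈ 0.5981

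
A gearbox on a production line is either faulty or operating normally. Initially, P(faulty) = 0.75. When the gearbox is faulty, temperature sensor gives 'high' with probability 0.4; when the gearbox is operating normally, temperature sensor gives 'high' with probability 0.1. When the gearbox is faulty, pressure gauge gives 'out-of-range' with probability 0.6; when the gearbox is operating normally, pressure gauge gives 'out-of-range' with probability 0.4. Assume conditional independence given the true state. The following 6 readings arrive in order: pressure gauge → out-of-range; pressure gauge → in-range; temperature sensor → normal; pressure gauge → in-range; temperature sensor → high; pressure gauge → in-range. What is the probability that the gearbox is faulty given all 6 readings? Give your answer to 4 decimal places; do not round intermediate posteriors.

Apply Bayes' rule sequentially, carrying P(faulty) forward.
After pressure gauge='out-of-range': P(faulty) = 0.6·0.7500 / (0.6·0.7500 + 0.4·0.2500) ≈ 0.8182
After pressure gauge='in-range': P(faulty) = 0.4·0.8182 / (0.4·0.8182 + 0.6·0.1818) ≈ 0.7500
After temperature sensor='normal': P(faulty) = 0.6·0.7500 / (0.6·0.7500 + 0.9·0.2500) ≈ 0.6667
After pressure gauge='in-range': P(faulty) = 0.4·0.6667 / (0.4·0.6667 + 0.6·0.3333) ≈ 0.5714
After temperature sensor='high': P(faulty) = 0.4·0.5714 / (0.4·0.5714 + 0.1·0.4286) ≈ 0.8421
After pressure gauge='in-range': P(faulty) = 0.4·0.8421 / (0.4·0.8421 + 0.6·0.1579) ≈ 0.7805

0.7805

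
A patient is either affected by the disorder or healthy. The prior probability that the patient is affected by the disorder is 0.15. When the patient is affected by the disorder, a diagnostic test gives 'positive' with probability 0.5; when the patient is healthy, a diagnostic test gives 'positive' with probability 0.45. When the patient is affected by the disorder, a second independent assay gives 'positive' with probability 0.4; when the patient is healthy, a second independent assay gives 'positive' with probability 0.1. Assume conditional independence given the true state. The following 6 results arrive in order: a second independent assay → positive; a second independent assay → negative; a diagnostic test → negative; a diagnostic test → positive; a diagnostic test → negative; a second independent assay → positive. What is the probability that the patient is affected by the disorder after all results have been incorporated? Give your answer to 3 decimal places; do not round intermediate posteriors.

0.634

Each posterior becomes the prior for the next update.
After a second independent assay='positive': P(affected) = 0.4·0.1500 / (0.4·0.1500 + 0.1·0.8500) ≈ 0.4138
After a second independent assay='negative': P(affected) = 0.6·0.4138 / (0.6·0.4138 + 0.9·0.5862) ≈ 0.3200
After a diagnostic test='negative': P(affected) = 0.5·0.3200 / (0.5·0.3200 + 0.55·0.6800) ≈ 0.2996
After a diagnostic test='positive': P(affected) = 0.5·0.2996 / (0.5·0.2996 + 0.45·0.7004) ≈ 0.3222
After a diagnostic test='negative': P(affected) = 0.5·0.3222 / (0.5·0.3222 + 0.55·0.6778) ≈ 0.3017
After a second independent assay='positive': P(affected) = 0.4·0.3017 / (0.4·0.3017 + 0.1·0.6983) ≈ 0.6335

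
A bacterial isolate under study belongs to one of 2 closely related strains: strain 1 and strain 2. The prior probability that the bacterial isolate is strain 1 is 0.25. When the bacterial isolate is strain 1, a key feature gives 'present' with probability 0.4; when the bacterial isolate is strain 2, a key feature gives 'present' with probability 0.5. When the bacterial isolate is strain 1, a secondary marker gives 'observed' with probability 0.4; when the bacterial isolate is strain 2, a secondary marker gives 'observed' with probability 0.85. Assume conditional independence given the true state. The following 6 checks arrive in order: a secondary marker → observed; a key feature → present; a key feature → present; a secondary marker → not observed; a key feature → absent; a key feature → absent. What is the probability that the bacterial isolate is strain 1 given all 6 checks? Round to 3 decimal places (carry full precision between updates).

Each posterior becomes the prior for the next update.
After a secondary marker='observed': P(strain 1) = 0.4·0.2500 / (0.4·0.2500 + 0.85·0.7500) ≈ 0.1356
After a key feature='present': P(strain 1) = 0.4·0.1356 / (0.4·0.1356 + 0.5·0.8644) ≈ 0.1115
After a key feature='present': P(strain 1) = 0.4·0.1115 / (0.4·0.1115 + 0.5·0.8885) ≈ 0.0912
After a secondary marker='not observed': P(strain 1) = 0.6·0.0912 / (0.6·0.0912 + 0.15·0.9088) ≈ 0.2865
After a key feature='absent': P(strain 1) = 0.6·0.2865 / (0.6·0.2865 + 0.5·0.7135) ≈ 0.3252
After a key feature='absent': P(strain 1) = 0.6·0.3252 / (0.6·0.3252 + 0.5·0.6748) ≈ 0.3664

0.366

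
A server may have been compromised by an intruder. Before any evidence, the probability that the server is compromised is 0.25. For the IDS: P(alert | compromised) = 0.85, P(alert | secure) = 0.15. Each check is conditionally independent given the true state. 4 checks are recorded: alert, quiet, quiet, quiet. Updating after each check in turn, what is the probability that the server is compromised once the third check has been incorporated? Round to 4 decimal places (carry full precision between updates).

0.0556

Apply Bayes' rule sequentially, carrying P(compromised) forward.
After 'alert': P(compromised) = 0.85·0.2500 / (0.85·0.2500 + 0.15·0.7500) ≈ 0.6538
After 'quiet': P(compromised) = 0.15·0.6538 / (0.15·0.6538 + 0.85·0.3462) ≈ 0.2500
After 'quiet': P(compromised) = 0.15·0.2500 / (0.15·0.2500 + 0.85·0.7500) ≈ 0.0556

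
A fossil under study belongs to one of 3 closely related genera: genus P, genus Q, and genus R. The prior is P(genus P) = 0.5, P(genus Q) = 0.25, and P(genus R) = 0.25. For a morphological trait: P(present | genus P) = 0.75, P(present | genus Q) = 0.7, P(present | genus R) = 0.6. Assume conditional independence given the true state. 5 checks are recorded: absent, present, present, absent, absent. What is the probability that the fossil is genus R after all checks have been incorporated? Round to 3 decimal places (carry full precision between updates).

After 'absent': normaliser = 0.25·0.5000 + 0.3·0.2500 + 0.4·0.2500; P(genus P) ≈ 0.4167, P(genus Q) ≈ 0.2500, P(genus R) ≈ 0.3333
After 'present': normaliser = 0.75·0.4167 + 0.7·0.2500 + 0.6·0.3333; P(genus P) ≈ 0.4545, P(genus Q) ≈ 0.2545, P(genus R) ≈ 0.2909
After 'present': normaliser = 0.75·0.4545 + 0.7·0.2545 + 0.6·0.2909; P(genus P) ≈ 0.4915, P(genus Q) ≈ 0.2569, P(genus R) ≈ 0.2516
After 'absent': normaliser = 0.25·0.4915 + 0.3·0.2569 + 0.4·0.2516; P(genus P) ≈ 0.4088, P(genus Q) ≈ 0.2564, P(genus R) ≈ 0.3349
After 'absent': normaliser = 0.25·0.4088 + 0.3·0.2564 + 0.4·0.3349; P(genus P) ≈ 0.3264, P(genus Q) ≈ 0.2457, P(genus R) ≈ 0.4279

0.428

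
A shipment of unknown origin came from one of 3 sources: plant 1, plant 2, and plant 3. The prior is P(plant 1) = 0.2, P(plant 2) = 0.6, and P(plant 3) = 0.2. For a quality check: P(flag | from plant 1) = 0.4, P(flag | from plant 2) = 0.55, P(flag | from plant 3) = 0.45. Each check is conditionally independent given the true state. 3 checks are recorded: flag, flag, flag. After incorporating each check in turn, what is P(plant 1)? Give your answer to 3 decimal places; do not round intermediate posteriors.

0.098

Apply Bayes' rule sequentially, carrying P(plant 1) forward.
After 'flag': normaliser = 0.4·0.2000 + 0.55·0.6000 + 0.45·0.2000; P(plant 1) ≈ 0.1600, P(plant 2) ≈ 0.6600, P(plant 3) ≈ 0.1800
After 'flag': normaliser = 0.4·0.1600 + 0.55·0.6600 + 0.45·0.1800; P(plant 1) ≈ 0.1260, P(plant 2) ≈ 0.7146, P(plant 3) ≈ 0.1594
After 'flag': normaliser = 0.4·0.1260 + 0.55·0.7146 + 0.45·0.1594; P(plant 1) ≈ 0.0978, P(plant 2) ≈ 0.7629, P(plant 3) ≈ 0.1393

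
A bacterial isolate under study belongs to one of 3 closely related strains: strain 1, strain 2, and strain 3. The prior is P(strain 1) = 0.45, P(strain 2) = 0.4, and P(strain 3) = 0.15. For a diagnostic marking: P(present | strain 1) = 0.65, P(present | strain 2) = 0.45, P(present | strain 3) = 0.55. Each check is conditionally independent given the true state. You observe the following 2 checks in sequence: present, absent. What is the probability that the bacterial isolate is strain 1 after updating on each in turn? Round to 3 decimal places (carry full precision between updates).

0.429

After 'present': normaliser = 0.65·0.4500 + 0.45·0.4000 + 0.55·0.1500; P(strain 1) ≈ 0.5270, P(strain 2) ≈ 0.3243, P(strain 3) ≈ 0.1486
After 'absent': normaliser = 0.35·0.5270 + 0.55·0.3243 + 0.45·0.1486; P(strain 1) ≈ 0.4292, P(strain 2) ≈ 0.4151, P(strain 3) ≈ 0.1557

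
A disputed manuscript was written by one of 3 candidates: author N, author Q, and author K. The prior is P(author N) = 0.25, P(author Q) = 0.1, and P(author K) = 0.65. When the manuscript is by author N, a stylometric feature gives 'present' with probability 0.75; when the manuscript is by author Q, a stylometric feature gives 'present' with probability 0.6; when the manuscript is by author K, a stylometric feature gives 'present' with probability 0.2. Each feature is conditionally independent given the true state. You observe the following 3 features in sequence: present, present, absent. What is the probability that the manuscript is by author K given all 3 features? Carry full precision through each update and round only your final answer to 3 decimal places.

0.296

After 'present': normaliser = 0.75·0.2500 + 0.6·0.1000 + 0.2·0.6500; P(author N) ≈ 0.4967, P(author Q) ≈ 0.1589, P(author K) ≈ 0.3444
After 'present': normaliser = 0.75·0.4967 + 0.6·0.1589 + 0.2·0.3444; P(author N) ≈ 0.6940, P(author Q) ≈ 0.1777, P(author K) ≈ 0.1283
After 'absent': normaliser = 0.25·0.6940 + 0.4·0.1777 + 0.8·0.1283; P(author N) ≈ 0.4997, P(author Q) ≈ 0.2047, P(author K) ≈ 0.2956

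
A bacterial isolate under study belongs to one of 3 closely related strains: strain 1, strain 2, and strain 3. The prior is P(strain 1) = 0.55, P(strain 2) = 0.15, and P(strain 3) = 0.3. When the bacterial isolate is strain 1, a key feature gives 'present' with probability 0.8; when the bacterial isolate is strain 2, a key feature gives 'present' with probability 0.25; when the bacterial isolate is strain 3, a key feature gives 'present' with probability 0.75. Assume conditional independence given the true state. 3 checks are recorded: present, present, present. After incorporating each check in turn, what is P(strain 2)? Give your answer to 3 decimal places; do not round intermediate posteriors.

After 'present': normaliser = 0.8·0.5500 + 0.25·0.1500 + 0.75·0.3000; P(strain 1) ≈ 0.6263, P(strain 2) ≈ 0.0534, P(strain 3) ≈ 0.3203
After 'present': normaliser = 0.8·0.6263 + 0.25·0.0534 + 0.75·0.3203; P(strain 1) ≈ 0.6640, P(strain 2) ≈ 0.0177, P(strain 3) ≈ 0.3183
After 'present': normaliser = 0.8·0.6640 + 0.25·0.0177 + 0.75·0.3183; P(strain 1) ≈ 0.6860, P(strain 2) ≈ 0.0057, P(strain 3) ≈ 0.3083

0.006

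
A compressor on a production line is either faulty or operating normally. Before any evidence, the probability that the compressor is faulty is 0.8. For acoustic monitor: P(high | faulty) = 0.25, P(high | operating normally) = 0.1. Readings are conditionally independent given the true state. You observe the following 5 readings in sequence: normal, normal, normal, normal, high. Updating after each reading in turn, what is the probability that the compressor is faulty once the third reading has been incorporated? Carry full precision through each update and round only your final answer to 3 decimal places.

After 'normal': P(faulty) = 0.75·0.8000 / (0.75·0.8000 + 0.9·0.2000) ≈ 0.7692
After 'normal': P(faulty) = 0.75·0.7692 / (0.75·0.7692 + 0.9·0.2308) ≈ 0.7353
After 'normal': P(faulty) = 0.75·0.7353 / (0.75·0.7353 + 0.9·0.2647) ≈ 0.6983

0.698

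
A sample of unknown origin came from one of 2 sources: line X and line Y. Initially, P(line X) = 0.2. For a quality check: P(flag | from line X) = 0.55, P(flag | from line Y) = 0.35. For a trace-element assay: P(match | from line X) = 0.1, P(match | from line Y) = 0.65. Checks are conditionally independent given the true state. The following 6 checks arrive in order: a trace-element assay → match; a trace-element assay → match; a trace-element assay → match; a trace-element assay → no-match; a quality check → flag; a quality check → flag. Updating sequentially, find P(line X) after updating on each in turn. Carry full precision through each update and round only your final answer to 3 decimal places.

After a trace-element assay='match': P(line X) = 0.1·0.2000 / (0.1·0.2000 + 0.65·0.8000) ≈ 0.0370
After a trace-element assay='match': P(line X) = 0.1·0.0370 / (0.1·0.0370 + 0.65·0.9630) ≈ 0.0059
After a trace-element assay='match': P(line X) = 0.1·0.0059 / (0.1·0.0059 + 0.65·0.9941) ≈ 0.0009
After a trace-element assay='no-match': P(line X) = 0.9·0.0009 / (0.9·0.0009 + 0.35·0.9991) ≈ 0.0023
After a quality check='flag': P(line X) = 0.55·0.0023 / (0.55·0.0023 + 0.35·0.9977) ≈ 0.0037
After a quality check='flag': P(line X) = 0.55·0.0037 / (0.55·0.0037 + 0.35·0.9963) ≈ 0.0057

0.006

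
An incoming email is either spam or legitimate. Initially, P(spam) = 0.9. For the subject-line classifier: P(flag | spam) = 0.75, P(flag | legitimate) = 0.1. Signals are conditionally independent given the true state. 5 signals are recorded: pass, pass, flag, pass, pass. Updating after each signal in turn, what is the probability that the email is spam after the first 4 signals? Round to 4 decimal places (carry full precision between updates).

0.5913

After 'pass': P(spam) = 0.25·0.9000 / (0.25·0.9000 + 0.9·0.1000) ≈ 0.7143
After 'pass': P(spam) = 0.25·0.7143 / (0.25·0.7143 + 0.9·0.2857) ≈ 0.4098
After 'flag': P(spam) = 0.75·0.4098 / (0.75·0.4098 + 0.1·0.5902) ≈ 0.8389
After 'pass': P(spam) = 0.25·0.8389 / (0.25·0.8389 + 0.9·0.1611) ≈ 0.5913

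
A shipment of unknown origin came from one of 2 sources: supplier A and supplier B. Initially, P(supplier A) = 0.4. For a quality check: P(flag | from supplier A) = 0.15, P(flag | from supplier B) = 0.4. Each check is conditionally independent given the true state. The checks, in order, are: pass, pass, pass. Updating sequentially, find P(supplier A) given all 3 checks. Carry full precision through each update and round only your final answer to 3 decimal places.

0.655

After 'pass': P(supplier A) = 0.85·0.4000 / (0.85·0.4000 + 0.6·0.6000) ≈ 0.4857
After 'pass': P(supplier A) = 0.85·0.4857 / (0.85·0.4857 + 0.6·0.5143) ≈ 0.5723
After 'pass': P(supplier A) = 0.85·0.5723 / (0.85·0.5723 + 0.6·0.4277) ≈ 0.6546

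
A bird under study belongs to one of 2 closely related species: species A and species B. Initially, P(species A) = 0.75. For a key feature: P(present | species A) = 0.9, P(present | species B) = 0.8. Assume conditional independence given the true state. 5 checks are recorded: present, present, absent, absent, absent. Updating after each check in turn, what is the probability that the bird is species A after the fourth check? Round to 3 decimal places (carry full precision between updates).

After 'present': P(species A) = 0.9·0.7500 / (0.9·0.7500 + 0.8·0.2500) ≈ 0.7714
After 'present': P(species A) = 0.9·0.7714 / (0.9·0.7714 + 0.8·0.2286) ≈ 0.7915
After 'absent': P(species A) = 0.1·0.7915 / (0.1·0.7915 + 0.2·0.2085) ≈ 0.6550
After 'absent': P(species A) = 0.1·0.6550 / (0.1·0.6550 + 0.2·0.3450) ≈ 0.4870

0.487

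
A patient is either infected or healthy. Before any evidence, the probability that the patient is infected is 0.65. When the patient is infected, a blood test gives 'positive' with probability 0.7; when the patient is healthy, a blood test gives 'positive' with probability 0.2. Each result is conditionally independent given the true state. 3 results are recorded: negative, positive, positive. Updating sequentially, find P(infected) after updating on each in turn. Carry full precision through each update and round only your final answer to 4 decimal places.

After 'negative': P(infected) = 0.3·0.6500 / (0.3·0.6500 + 0.8·0.3500) ≈ 0.4105
After 'positive': P(infected) = 0.7·0.4105 / (0.7·0.4105 + 0.2·0.5895) ≈ 0.7091
After 'positive': P(infected) = 0.7·0.7091 / (0.7·0.7091 + 0.2·0.2909) ≈ 0.8951

0.8951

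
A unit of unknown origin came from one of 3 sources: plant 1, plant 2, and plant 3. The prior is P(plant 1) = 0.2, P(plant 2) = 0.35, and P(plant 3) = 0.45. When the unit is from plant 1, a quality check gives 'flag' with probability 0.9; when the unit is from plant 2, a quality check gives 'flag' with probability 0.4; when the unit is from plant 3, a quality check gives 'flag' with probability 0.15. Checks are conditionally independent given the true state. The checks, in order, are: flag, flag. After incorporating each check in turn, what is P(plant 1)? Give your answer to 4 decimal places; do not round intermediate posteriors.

After 'flag': normaliser = 0.9·0.2000 + 0.4·0.3500 + 0.15·0.4500; P(plant 1) ≈ 0.4645, P(plant 2) ≈ 0.3613, P(plant 3) ≈ 0.1742
After 'flag': normaliser = 0.9·0.4645 + 0.4·0.3613 + 0.15·0.1742; P(plant 1) ≈ 0.7101, P(plant 2) ≈ 0.2455, P(plant 3) ≈ 0.0444

0.7101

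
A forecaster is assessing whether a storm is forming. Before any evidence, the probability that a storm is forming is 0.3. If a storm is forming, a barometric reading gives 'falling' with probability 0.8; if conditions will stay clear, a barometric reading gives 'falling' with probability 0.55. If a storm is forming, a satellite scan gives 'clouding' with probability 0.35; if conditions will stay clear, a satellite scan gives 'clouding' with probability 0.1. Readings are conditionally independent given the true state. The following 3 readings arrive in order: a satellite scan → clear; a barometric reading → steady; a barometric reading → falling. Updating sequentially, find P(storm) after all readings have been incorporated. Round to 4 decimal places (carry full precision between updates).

Apply Bayes' rule sequentially, carrying P(storm) forward.
After a satellite scan='clear': P(storm) = 0.65·0.3000 / (0.65·0.3000 + 0.9·0.7000) ≈ 0.2364
After a barometric reading='steady': P(storm) = 0.2·0.2364 / (0.2·0.2364 + 0.45·0.7636) ≈ 0.1209
After a barometric reading='falling': P(storm) = 0.8·0.1209 / (0.8·0.1209 + 0.55·0.8791) ≈ 0.1667

0.1667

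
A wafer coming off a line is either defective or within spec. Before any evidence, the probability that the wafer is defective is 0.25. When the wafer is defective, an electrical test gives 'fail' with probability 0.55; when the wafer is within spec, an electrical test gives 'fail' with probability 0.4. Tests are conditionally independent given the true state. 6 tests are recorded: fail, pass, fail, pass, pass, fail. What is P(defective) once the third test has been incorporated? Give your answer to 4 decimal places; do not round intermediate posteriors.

0.3210

After 'fail': P(defective) = 0.55·0.2500 / (0.55·0.2500 + 0.4·0.7500) ≈ 0.3143
After 'pass': P(defective) = 0.45·0.3143 / (0.45·0.3143 + 0.6·0.6857) ≈ 0.2558
After 'fail': P(defective) = 0.55·0.2558 / (0.55·0.2558 + 0.4·0.7442) ≈ 0.3210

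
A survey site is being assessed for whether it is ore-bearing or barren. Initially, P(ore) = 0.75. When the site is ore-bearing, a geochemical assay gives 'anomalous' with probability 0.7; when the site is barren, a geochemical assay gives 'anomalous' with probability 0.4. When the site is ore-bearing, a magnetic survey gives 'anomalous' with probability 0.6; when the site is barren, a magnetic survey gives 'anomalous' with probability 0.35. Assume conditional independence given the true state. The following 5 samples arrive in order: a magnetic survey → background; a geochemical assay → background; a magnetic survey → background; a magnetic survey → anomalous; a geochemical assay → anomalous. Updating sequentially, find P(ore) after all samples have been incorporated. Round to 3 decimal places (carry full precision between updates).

0.630

After a magnetic survey='background': P(ore) = 0.4·0.7500 / (0.4·0.7500 + 0.65·0.2500) ≈ 0.6486
After a geochemical assay='background': P(ore) = 0.3·0.6486 / (0.3·0.6486 + 0.6·0.3514) ≈ 0.4800
After a magnetic survey='background': P(ore) = 0.4·0.4800 / (0.4·0.4800 + 0.65·0.5200) ≈ 0.3623
After a magnetic survey='anomalous': P(ore) = 0.6·0.3623 / (0.6·0.3623 + 0.35·0.6377) ≈ 0.4934
After a geochemical assay='anomalous': P(ore) = 0.7·0.4934 / (0.7·0.4934 + 0.4·0.5066) ≈ 0.6302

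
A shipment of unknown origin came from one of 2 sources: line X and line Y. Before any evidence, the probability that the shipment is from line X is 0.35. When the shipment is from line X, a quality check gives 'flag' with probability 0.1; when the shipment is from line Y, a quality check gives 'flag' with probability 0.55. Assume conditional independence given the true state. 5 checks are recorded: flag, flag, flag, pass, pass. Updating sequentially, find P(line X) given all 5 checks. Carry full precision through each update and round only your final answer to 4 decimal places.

0.0128

After 'flag': P(line X) = 0.1·0.3500 / (0.1·0.3500 + 0.55·0.6500) ≈ 0.0892
After 'flag': P(line X) = 0.1·0.0892 / (0.1·0.0892 + 0.55·0.9108) ≈ 0.0175
After 'flag': P(line X) = 0.1·0.0175 / (0.1·0.0175 + 0.55·0.9825) ≈ 0.0032
After 'pass': P(line X) = 0.9·0.0032 / (0.9·0.0032 + 0.45·0.9968) ≈ 0.0064
After 'pass': P(line X) = 0.9·0.0064 / (0.9·0.0064 + 0.45·0.9936) ≈ 0.0128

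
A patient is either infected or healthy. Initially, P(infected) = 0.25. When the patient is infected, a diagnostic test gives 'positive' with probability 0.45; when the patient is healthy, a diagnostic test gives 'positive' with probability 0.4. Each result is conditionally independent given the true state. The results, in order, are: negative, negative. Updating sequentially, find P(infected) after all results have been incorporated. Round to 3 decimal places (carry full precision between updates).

0.219

After 'negative': P(infected) = 0.55·0.2500 / (0.55·0.2500 + 0.6·0.7500) ≈ 0.2340
After 'negative': P(infected) = 0.55·0.2340 / (0.55·0.2340 + 0.6·0.7660) ≈ 0.2188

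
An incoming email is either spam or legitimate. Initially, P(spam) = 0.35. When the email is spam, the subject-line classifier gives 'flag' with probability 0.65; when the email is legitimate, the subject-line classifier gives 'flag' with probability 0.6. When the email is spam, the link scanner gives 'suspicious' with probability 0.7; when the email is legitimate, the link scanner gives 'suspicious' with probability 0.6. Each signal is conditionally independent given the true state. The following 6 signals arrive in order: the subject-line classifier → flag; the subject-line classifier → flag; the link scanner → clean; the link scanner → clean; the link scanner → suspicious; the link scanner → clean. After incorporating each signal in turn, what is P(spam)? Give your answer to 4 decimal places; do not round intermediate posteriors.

0.2372

After the subject-line classifier='flag': P(spam) = 0.65·0.3500 / (0.65·0.3500 + 0.6·0.6500) ≈ 0.3684
After the subject-line classifier='flag': P(spam) = 0.65·0.3684 / (0.65·0.3684 + 0.6·0.6316) ≈ 0.3872
After the link scanner='clean': P(spam) = 0.3·0.3872 / (0.3·0.3872 + 0.4·0.6128) ≈ 0.3216
After the link scanner='clean': P(spam) = 0.3·0.3216 / (0.3·0.3216 + 0.4·0.6784) ≈ 0.2622
After the link scanner='suspicious': P(spam) = 0.7·0.2622 / (0.7·0.2622 + 0.6·0.7378) ≈ 0.2931
After the link scanner='clean': P(spam) = 0.3·0.2931 / (0.3·0.2931 + 0.4·0.7069) ≈ 0.2372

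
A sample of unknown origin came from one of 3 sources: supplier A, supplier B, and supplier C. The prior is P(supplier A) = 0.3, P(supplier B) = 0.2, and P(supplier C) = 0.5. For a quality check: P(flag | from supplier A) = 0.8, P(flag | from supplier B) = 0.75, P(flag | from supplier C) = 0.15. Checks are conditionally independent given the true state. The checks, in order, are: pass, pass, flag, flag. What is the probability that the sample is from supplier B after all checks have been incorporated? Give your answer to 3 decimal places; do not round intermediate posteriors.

After 'pass': normaliser = 0.2·0.3000 + 0.25·0.2000 + 0.85·0.5000; P(supplier A) ≈ 0.1121, P(supplier B) ≈ 0.0935, P(supplier C) ≈ 0.7944
After 'pass': normaliser = 0.2·0.1121 + 0.25·0.0935 + 0.85·0.7944; P(supplier A) ≈ 0.0311, P(supplier B) ≈ 0.0324, P(supplier C) ≈ 0.9365
After 'flag': normaliser = 0.8·0.0311 + 0.75·0.0324 + 0.15·0.9365; P(supplier A) ≈ 0.1312, P(supplier B) ≈ 0.1281, P(supplier C) ≈ 0.7406
After 'flag': normaliser = 0.8·0.1312 + 0.75·0.1281 + 0.15·0.7406; P(supplier A) ≈ 0.3363, P(supplier B) ≈ 0.3079, P(supplier C) ≈ 0.3559

0.308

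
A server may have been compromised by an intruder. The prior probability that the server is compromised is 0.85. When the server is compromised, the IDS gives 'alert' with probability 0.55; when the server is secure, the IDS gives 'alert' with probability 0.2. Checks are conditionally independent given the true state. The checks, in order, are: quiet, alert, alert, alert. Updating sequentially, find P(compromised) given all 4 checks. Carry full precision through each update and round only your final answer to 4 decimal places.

After 'quiet': P(compromised) = 0.45·0.8500 / (0.45·0.8500 + 0.8·0.1500) ≈ 0.7612
After 'alert': P(compromised) = 0.55·0.7612 / (0.55·0.7612 + 0.2·0.2388) ≈ 0.8976
After 'alert': P(compromised) = 0.55·0.8976 / (0.55·0.8976 + 0.2·0.1024) ≈ 0.9602
After 'alert': P(compromised) = 0.55·0.9602 / (0.55·0.9602 + 0.2·0.0398) ≈ 0.9851

0.9851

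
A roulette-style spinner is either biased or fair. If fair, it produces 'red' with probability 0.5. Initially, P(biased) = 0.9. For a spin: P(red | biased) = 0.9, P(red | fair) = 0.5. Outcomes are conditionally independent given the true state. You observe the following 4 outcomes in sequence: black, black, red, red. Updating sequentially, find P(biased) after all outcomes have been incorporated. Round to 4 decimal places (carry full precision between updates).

0.5384

After 'black': P(biased) = 0.1·0.9000 / (0.1·0.9000 + 0.5·0.1000) ≈ 0.6429
After 'black': P(biased) = 0.1·0.6429 / (0.1·0.6429 + 0.5·0.3571) ≈ 0.2647
After 'red': P(biased) = 0.9·0.2647 / (0.9·0.2647 + 0.5·0.7353) ≈ 0.3932
After 'red': P(biased) = 0.9·0.3932 / (0.9·0.3932 + 0.5·0.6068) ≈ 0.5384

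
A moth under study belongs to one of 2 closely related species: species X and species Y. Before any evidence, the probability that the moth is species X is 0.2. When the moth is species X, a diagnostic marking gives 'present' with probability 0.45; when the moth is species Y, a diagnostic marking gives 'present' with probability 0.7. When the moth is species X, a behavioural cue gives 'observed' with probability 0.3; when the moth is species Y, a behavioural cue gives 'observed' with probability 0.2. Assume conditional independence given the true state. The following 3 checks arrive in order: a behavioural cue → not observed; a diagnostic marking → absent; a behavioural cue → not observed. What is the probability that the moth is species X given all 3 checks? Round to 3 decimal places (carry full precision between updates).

0.260

Apply Bayes' rule sequentially, carrying P(species X) forward.
After a behavioural cue='not observed': P(species X) = 0.7·0.2000 / (0.7·0.2000 + 0.8·0.8000) ≈ 0.1795
After a diagnostic marking='absent': P(species X) = 0.55·0.1795 / (0.55·0.1795 + 0.3·0.8205) ≈ 0.2862
After a behavioural cue='not observed': P(species X) = 0.7·0.2862 / (0.7·0.2862 + 0.8·0.7138) ≈ 0.2598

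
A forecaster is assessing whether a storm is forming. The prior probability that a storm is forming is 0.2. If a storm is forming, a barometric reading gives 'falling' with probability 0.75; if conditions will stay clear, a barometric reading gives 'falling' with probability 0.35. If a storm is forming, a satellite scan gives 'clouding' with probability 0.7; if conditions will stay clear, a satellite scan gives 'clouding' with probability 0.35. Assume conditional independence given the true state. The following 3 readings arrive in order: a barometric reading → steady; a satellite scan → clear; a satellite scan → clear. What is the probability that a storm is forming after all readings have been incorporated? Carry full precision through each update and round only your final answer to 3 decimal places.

After a barometric reading='steady': P(storm) = 0.25·0.2000 / (0.25·0.2000 + 0.65·0.8000) ≈ 0.0877
After a satellite scan='clear': P(storm) = 0.3·0.0877 / (0.3·0.0877 + 0.65·0.9123) ≈ 0.0425
After a satellite scan='clear': P(storm) = 0.3·0.0425 / (0.3·0.0425 + 0.65·0.9575) ≈ 0.0201

0.020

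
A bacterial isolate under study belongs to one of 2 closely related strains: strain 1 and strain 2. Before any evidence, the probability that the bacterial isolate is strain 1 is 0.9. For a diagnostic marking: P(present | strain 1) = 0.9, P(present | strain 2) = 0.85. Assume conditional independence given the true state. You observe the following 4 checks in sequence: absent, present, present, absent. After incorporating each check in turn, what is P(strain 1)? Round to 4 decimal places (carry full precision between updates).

After 'absent': P(strain 1) = 0.1·0.9000 / (0.1·0.9000 + 0.15·0.1000) ≈ 0.8571
After 'present': P(strain 1) = 0.9·0.8571 / (0.9·0.8571 + 0.85·0.1429) ≈ 0.8640
After 'present': P(strain 1) = 0.9·0.8640 / (0.9·0.8640 + 0.85·0.1360) ≈ 0.8706
After 'absent': P(strain 1) = 0.1·0.8706 / (0.1·0.8706 + 0.15·0.1294) ≈ 0.8177

0.8177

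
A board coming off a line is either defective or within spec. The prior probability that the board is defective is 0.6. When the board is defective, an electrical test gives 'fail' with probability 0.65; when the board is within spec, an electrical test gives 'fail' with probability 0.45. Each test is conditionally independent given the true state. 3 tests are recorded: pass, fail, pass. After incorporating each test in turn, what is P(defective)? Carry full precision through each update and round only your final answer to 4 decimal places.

0.4674

After 'pass': P(defective) = 0.35·0.6000 / (0.35·0.6000 + 0.55·0.4000) ≈ 0.4884
After 'fail': P(defective) = 0.65·0.4884 / (0.65·0.4884 + 0.45·0.5116) ≈ 0.5796
After 'pass': P(defective) = 0.35·0.5796 / (0.35·0.5796 + 0.55·0.4204) ≈ 0.4674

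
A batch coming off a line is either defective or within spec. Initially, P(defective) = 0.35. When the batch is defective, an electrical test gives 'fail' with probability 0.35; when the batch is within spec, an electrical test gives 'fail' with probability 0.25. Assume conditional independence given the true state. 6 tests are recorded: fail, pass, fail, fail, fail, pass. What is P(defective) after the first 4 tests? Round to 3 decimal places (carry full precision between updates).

Each posterior becomes the prior for the next update.
After 'fail': P(defective) = 0.35·0.3500 / (0.35·0.3500 + 0.25·0.6500) ≈ 0.4298
After 'pass': P(defective) = 0.65·0.4298 / (0.65·0.4298 + 0.75·0.5702) ≈ 0.3952
After 'fail': P(defective) = 0.35·0.3952 / (0.35·0.3952 + 0.25·0.6048) ≈ 0.4777
After 'fail': P(defective) = 0.35·0.4777 / (0.35·0.4777 + 0.25·0.5223) ≈ 0.5615

0.562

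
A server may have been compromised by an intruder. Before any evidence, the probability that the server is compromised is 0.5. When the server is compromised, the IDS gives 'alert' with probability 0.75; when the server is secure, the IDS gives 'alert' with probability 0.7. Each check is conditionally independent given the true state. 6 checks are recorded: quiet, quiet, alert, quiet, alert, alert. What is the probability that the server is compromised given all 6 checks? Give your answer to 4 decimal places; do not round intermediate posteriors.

Apply Bayes' rule sequentially, carrying P(compromised) forward.
After 'quiet': P(compromised) = 0.25·0.5000 / (0.25·0.5000 + 0.3·0.5000) ≈ 0.4545
After 'quiet': P(compromised) = 0.25·0.4545 / (0.25·0.4545 + 0.3·0.5455) ≈ 0.4098
After 'alert': P(compromised) = 0.75·0.4098 / (0.75·0.4098 + 0.7·0.5902) ≈ 0.4266
After 'quiet': P(compromised) = 0.25·0.4266 / (0.25·0.4266 + 0.3·0.5734) ≈ 0.3827
After 'alert': P(compromised) = 0.75·0.3827 / (0.75·0.3827 + 0.7·0.6173) ≈ 0.3992
After 'alert': P(compromised) = 0.75·0.3992 / (0.75·0.3992 + 0.7·0.6008) ≈ 0.4158

0.4158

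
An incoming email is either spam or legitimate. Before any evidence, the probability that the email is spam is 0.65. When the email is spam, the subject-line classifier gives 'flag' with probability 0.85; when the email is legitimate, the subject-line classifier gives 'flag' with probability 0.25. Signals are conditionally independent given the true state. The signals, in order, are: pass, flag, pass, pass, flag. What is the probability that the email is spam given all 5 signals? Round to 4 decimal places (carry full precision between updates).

After 'pass': P(spam) = 0.15·0.6500 / (0.15·0.6500 + 0.75·0.3500) ≈ 0.2708
After 'flag': P(spam) = 0.85·0.2708 / (0.85·0.2708 + 0.25·0.7292) ≈ 0.5581
After 'pass': P(spam) = 0.15·0.5581 / (0.15·0.5581 + 0.75·0.4419) ≈ 0.2016
After 'pass': P(spam) = 0.15·0.2016 / (0.15·0.2016 + 0.75·0.7984) ≈ 0.0481
After 'flag': P(spam) = 0.85·0.0481 / (0.85·0.0481 + 0.25·0.9519) ≈ 0.1466

0.1466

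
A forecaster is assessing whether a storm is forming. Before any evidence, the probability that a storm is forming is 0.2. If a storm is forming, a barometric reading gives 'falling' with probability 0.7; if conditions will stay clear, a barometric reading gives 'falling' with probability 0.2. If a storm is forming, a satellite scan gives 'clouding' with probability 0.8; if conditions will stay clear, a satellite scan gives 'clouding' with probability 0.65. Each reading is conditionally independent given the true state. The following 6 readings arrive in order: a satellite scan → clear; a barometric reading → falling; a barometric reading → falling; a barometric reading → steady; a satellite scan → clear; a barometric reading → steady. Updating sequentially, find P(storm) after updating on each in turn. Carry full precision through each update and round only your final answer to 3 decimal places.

Apply Bayes' rule sequentially, carrying P(storm) forward.
After a satellite scan='clear': P(storm) = 0.2·0.2000 / (0.2·0.2000 + 0.35·0.8000) ≈ 0.1250
After a barometric reading='falling': P(storm) = 0.7·0.1250 / (0.7·0.1250 + 0.2·0.8750) ≈ 0.3333
After a barometric reading='falling': P(storm) = 0.7·0.3333 / (0.7·0.3333 + 0.2·0.6667) ≈ 0.6364
After a barometric reading='steady': P(storm) = 0.3·0.6364 / (0.3·0.6364 + 0.8·0.3636) ≈ 0.3962
After a satellite scan='clear': P(storm) = 0.2·0.3962 / (0.2·0.3962 + 0.35·0.6038) ≈ 0.2727
After a barometric reading='steady': P(storm) = 0.3·0.2727 / (0.3·0.2727 + 0.8·0.7273) ≈ 0.1233

0.123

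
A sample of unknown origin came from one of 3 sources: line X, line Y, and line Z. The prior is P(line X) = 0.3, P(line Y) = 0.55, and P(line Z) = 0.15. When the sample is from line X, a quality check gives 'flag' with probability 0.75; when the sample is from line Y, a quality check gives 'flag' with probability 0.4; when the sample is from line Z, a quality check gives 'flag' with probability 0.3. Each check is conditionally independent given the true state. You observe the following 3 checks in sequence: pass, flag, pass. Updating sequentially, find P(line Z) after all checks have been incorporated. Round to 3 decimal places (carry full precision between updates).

0.191

Each posterior becomes the prior for the next update.
After 'pass': normaliser = 0.25·0.3000 + 0.6·0.5500 + 0.7·0.1500; P(line X) ≈ 0.1471, P(line Y) ≈ 0.6471, P(line Z) ≈ 0.2059
After 'flag': normaliser = 0.75·0.1471 + 0.4·0.6471 + 0.3·0.2059; P(line X) ≈ 0.2560, P(line Y) ≈ 0.6007, P(line Z) ≈ 0.1433
After 'pass': normaliser = 0.25·0.2560 + 0.6·0.6007 + 0.7·0.1433; P(line X) ≈ 0.1220, P(line Y) ≈ 0.6868, P(line Z) ≈ 0.1912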